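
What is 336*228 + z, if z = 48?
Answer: 76656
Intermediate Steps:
336*228 + z = 336*228 + 48 = 76608 + 48 = 76656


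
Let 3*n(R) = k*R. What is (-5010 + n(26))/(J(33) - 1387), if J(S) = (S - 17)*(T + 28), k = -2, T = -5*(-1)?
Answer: 15082/2577 ≈ 5.8525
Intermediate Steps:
T = 5
J(S) = -561 + 33*S (J(S) = (S - 17)*(5 + 28) = (-17 + S)*33 = -561 + 33*S)
n(R) = -2*R/3 (n(R) = (-2*R)/3 = -2*R/3)
(-5010 + n(26))/(J(33) - 1387) = (-5010 - ⅔*26)/((-561 + 33*33) - 1387) = (-5010 - 52/3)/((-561 + 1089) - 1387) = -15082/(3*(528 - 1387)) = -15082/3/(-859) = -15082/3*(-1/859) = 15082/2577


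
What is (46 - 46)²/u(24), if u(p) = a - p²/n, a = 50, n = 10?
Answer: 0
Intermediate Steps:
u(p) = 50 - p²/10
(46 - 46)²/u(24) = (46 - 46)²/(50 - ⅒*24²) = 0²/(50 - ⅒*576) = 0/(50 - 288/5) = 0/(-38/5) = 0*(-5/38) = 0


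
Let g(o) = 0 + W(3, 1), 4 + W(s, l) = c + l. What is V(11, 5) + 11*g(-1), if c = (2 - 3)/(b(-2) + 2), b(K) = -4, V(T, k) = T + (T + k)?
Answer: -½ ≈ -0.50000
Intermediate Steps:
V(T, k) = k + 2*T
c = ½ (c = (2 - 3)/(-4 + 2) = -1/(-2) = -1*(-½) = ½ ≈ 0.50000)
W(s, l) = -7/2 + l (W(s, l) = -4 + (½ + l) = -7/2 + l)
g(o) = -5/2 (g(o) = 0 + (-7/2 + 1) = 0 - 5/2 = -5/2)
V(11, 5) + 11*g(-1) = (5 + 2*11) + 11*(-5/2) = (5 + 22) - 55/2 = 27 - 55/2 = -½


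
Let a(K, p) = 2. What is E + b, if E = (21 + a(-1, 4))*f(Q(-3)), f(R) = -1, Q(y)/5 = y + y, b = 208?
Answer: 185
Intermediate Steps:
Q(y) = 10*y (Q(y) = 5*(y + y) = 5*(2*y) = 10*y)
E = -23 (E = (21 + 2)*(-1) = 23*(-1) = -23)
E + b = -23 + 208 = 185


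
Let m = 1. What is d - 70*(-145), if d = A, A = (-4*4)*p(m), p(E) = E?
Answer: 10134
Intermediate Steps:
A = -16 (A = -4*4*1 = -16*1 = -16)
d = -16
d - 70*(-145) = -16 - 70*(-145) = -16 + 10150 = 10134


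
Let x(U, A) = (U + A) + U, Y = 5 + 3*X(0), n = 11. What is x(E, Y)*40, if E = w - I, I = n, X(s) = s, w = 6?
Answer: -200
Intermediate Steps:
I = 11
Y = 5 (Y = 5 + 3*0 = 5 + 0 = 5)
E = -5 (E = 6 - 1*11 = 6 - 11 = -5)
x(U, A) = A + 2*U (x(U, A) = (A + U) + U = A + 2*U)
x(E, Y)*40 = (5 + 2*(-5))*40 = (5 - 10)*40 = -5*40 = -200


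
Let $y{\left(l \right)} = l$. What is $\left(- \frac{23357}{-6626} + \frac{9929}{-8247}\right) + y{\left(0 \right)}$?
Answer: $\frac{126835625}{54644622} \approx 2.3211$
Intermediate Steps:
$\left(- \frac{23357}{-6626} + \frac{9929}{-8247}\right) + y{\left(0 \right)} = \left(- \frac{23357}{-6626} + \frac{9929}{-8247}\right) + 0 = \left(\left(-23357\right) \left(- \frac{1}{6626}\right) + 9929 \left(- \frac{1}{8247}\right)\right) + 0 = \left(\frac{23357}{6626} - \frac{9929}{8247}\right) + 0 = \frac{126835625}{54644622} + 0 = \frac{126835625}{54644622}$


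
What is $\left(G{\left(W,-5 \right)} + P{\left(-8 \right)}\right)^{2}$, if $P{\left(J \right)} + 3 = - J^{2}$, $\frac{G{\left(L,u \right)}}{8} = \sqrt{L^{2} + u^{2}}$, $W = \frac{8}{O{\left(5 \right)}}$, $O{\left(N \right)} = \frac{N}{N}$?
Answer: $10185 - 1072 \sqrt{89} \approx 71.772$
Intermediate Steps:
$O{\left(N \right)} = 1$
$W = 8$ ($W = \frac{8}{1} = 8 \cdot 1 = 8$)
$G{\left(L,u \right)} = 8 \sqrt{L^{2} + u^{2}}$
$P{\left(J \right)} = -3 - J^{2}$
$\left(G{\left(W,-5 \right)} + P{\left(-8 \right)}\right)^{2} = \left(8 \sqrt{8^{2} + \left(-5\right)^{2}} - 67\right)^{2} = \left(8 \sqrt{64 + 25} - 67\right)^{2} = \left(8 \sqrt{89} - 67\right)^{2} = \left(-67 + 8 \sqrt{89}\right)^{2}$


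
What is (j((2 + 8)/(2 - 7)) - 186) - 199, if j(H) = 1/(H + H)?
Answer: -1541/4 ≈ -385.25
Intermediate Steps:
j(H) = 1/(2*H)
(j((2 + 8)/(2 - 7)) - 186) - 199 = (1/(2*(((2 + 8)/(2 - 7)))) - 186) - 199 = (1/(2*((10/(-5)))) - 186) - 199 = (1/(2*((10*(-1/5)))) - 186) - 199 = ((1/2)/(-2) - 186) - 199 = ((1/2)*(-1/2) - 186) - 199 = (-1/4 - 186) - 199 = -745/4 - 199 = -1541/4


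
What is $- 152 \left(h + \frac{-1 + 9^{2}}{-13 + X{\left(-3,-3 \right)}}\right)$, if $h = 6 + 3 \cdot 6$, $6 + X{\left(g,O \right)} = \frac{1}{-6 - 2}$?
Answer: $- \frac{460864}{153} \approx -3012.2$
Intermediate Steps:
$X{\left(g,O \right)} = - \frac{49}{8}$ ($X{\left(g,O \right)} = -6 + \frac{1}{-6 - 2} = -6 + \frac{1}{-8} = -6 - \frac{1}{8} = - \frac{49}{8}$)
$h = 24$ ($h = 6 + 18 = 24$)
$- 152 \left(h + \frac{-1 + 9^{2}}{-13 + X{\left(-3,-3 \right)}}\right) = - 152 \left(24 + \frac{-1 + 9^{2}}{-13 - \frac{49}{8}}\right) = - 152 \left(24 + \frac{-1 + 81}{- \frac{153}{8}}\right) = - 152 \left(24 + 80 \left(- \frac{8}{153}\right)\right) = - 152 \left(24 - \frac{640}{153}\right) = \left(-152\right) \frac{3032}{153} = - \frac{460864}{153}$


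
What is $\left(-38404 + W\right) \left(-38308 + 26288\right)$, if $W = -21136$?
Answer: $715670800$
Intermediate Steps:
$\left(-38404 + W\right) \left(-38308 + 26288\right) = \left(-38404 - 21136\right) \left(-38308 + 26288\right) = \left(-59540\right) \left(-12020\right) = 715670800$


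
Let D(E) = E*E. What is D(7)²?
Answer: 2401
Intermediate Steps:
D(E) = E²
D(7)² = (7²)² = 49² = 2401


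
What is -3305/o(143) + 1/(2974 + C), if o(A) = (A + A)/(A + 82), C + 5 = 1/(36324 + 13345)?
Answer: -27415082124854/10543909233 ≈ -2600.1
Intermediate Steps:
C = -248344/49669 (C = -5 + 1/(36324 + 13345) = -5 + 1/49669 = -248344/49669 ≈ -5.0000)
o(A) = 2*A/(82 + A) (o(A) = (2*A)/(82 + A) = 2*A/(82 + A))
-3305/o(143) + 1/(2974 + C) = -3305/(2*143/(82 + 143)) + 1/(2974 - 248344/49669) = -3305/(2*143/225) + 1/(147467262/49669) = -3305/(2*143*(1/225)) + 49669/147467262 = -3305/286/225 + 49669/147467262 = -3305*225/286 + 49669/147467262 = -743625/286 + 49669/147467262 = -27415082124854/10543909233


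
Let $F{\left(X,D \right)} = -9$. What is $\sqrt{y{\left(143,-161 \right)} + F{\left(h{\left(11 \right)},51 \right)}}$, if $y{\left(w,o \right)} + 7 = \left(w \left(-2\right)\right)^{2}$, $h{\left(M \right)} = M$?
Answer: $2 \sqrt{20445} \approx 285.97$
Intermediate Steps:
$y{\left(w,o \right)} = -7 + 4 w^{2}$ ($y{\left(w,o \right)} = -7 + \left(w \left(-2\right)\right)^{2} = -7 + \left(- 2 w\right)^{2} = -7 + 4 w^{2}$)
$\sqrt{y{\left(143,-161 \right)} + F{\left(h{\left(11 \right)},51 \right)}} = \sqrt{\left(-7 + 4 \cdot 143^{2}\right) - 9} = \sqrt{\left(-7 + 4 \cdot 20449\right) - 9} = \sqrt{\left(-7 + 81796\right) - 9} = \sqrt{81789 - 9} = \sqrt{81780} = 2 \sqrt{20445}$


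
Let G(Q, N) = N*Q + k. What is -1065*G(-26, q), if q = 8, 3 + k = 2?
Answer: 222585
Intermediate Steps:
k = -1 (k = -3 + 2 = -1)
G(Q, N) = -1 + N*Q (G(Q, N) = N*Q - 1 = -1 + N*Q)
-1065*G(-26, q) = -1065*(-1 + 8*(-26)) = -1065*(-1 - 208) = -1065*(-209) = 222585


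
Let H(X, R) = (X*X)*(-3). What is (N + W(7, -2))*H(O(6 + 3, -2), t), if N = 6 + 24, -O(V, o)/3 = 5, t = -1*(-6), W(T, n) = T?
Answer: -24975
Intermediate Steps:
t = 6
O(V, o) = -15 (O(V, o) = -3*5 = -15)
H(X, R) = -3*X² (H(X, R) = X²*(-3) = -3*X²)
N = 30
(N + W(7, -2))*H(O(6 + 3, -2), t) = (30 + 7)*(-3*(-15)²) = 37*(-3*225) = 37*(-675) = -24975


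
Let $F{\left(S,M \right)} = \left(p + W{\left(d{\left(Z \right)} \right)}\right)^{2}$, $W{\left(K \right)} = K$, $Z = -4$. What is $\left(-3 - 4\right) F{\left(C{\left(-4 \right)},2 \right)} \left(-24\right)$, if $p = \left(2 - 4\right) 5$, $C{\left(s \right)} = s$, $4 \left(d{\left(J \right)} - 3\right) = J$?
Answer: $10752$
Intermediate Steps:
$d{\left(J \right)} = 3 + \frac{J}{4}$
$p = -10$ ($p = \left(-2\right) 5 = -10$)
$F{\left(S,M \right)} = 64$ ($F{\left(S,M \right)} = \left(-10 + \left(3 + \frac{1}{4} \left(-4\right)\right)\right)^{2} = \left(-10 + \left(3 - 1\right)\right)^{2} = \left(-10 + 2\right)^{2} = \left(-8\right)^{2} = 64$)
$\left(-3 - 4\right) F{\left(C{\left(-4 \right)},2 \right)} \left(-24\right) = \left(-3 - 4\right) 64 \left(-24\right) = \left(-7\right) 64 \left(-24\right) = \left(-448\right) \left(-24\right) = 10752$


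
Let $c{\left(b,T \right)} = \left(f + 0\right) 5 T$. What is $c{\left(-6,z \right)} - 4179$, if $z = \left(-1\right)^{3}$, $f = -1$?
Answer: $-4174$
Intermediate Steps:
$z = -1$
$c{\left(b,T \right)} = - 5 T$ ($c{\left(b,T \right)} = \left(-1 + 0\right) 5 T = \left(-1\right) 5 T = - 5 T$)
$c{\left(-6,z \right)} - 4179 = \left(-5\right) \left(-1\right) - 4179 = 5 - 4179 = -4174$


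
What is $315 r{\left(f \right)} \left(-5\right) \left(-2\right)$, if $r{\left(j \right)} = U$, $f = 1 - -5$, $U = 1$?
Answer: $3150$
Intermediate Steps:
$f = 6$ ($f = 1 + 5 = 6$)
$r{\left(j \right)} = 1$
$315 r{\left(f \right)} \left(-5\right) \left(-2\right) = 315 \cdot 1 \left(-5\right) \left(-2\right) = 315 \left(\left(-5\right) \left(-2\right)\right) = 315 \cdot 10 = 3150$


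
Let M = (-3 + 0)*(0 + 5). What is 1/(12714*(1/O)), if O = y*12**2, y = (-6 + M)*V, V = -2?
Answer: 1008/2119 ≈ 0.47570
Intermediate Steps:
M = -15 (M = -3*5 = -15)
y = 42 (y = (-6 - 15)*(-2) = -21*(-2) = 42)
O = 6048 (O = 42*12**2 = 42*144 = 6048)
1/(12714*(1/O)) = 1/(12714*(1/6048)) = (1/12714)*6048 = 1008/2119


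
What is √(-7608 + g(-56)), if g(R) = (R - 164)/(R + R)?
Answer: I*√1490783/14 ≈ 87.213*I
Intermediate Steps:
g(R) = (-164 + R)/(2*R) (g(R) = (-164 + R)/((2*R)) = (-164 + R)*(1/(2*R)) = (-164 + R)/(2*R))
√(-7608 + g(-56)) = √(-7608 + (½)*(-164 - 56)/(-56)) = √(-7608 + (½)*(-1/56)*(-220)) = √(-7608 + 55/28) = √(-212969/28) = I*√1490783/14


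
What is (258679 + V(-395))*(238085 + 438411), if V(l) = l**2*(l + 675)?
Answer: 29729076060784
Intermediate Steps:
V(l) = l**2*(675 + l)
(258679 + V(-395))*(238085 + 438411) = (258679 + (-395)**2*(675 - 395))*(238085 + 438411) = (258679 + 156025*280)*676496 = (258679 + 43687000)*676496 = 43945679*676496 = 29729076060784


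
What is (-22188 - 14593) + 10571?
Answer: -26210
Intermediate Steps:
(-22188 - 14593) + 10571 = -36781 + 10571 = -26210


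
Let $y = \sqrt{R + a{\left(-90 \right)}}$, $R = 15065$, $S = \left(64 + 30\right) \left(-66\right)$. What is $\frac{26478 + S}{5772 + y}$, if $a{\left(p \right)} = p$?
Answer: $\frac{117021528}{33301009} - \frac{101370 \sqrt{599}}{33301009} \approx 3.4396$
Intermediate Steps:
$S = -6204$ ($S = 94 \left(-66\right) = -6204$)
$y = 5 \sqrt{599}$ ($y = \sqrt{15065 - 90} = \sqrt{14975} = 5 \sqrt{599} \approx 122.37$)
$\frac{26478 + S}{5772 + y} = \frac{26478 - 6204}{5772 + 5 \sqrt{599}} = \frac{20274}{5772 + 5 \sqrt{599}}$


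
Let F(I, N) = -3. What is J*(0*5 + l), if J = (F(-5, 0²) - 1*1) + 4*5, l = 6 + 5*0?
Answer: 96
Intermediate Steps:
l = 6 (l = 6 + 0 = 6)
J = 16 (J = (-3 - 1*1) + 4*5 = (-3 - 1) + 20 = -4 + 20 = 16)
J*(0*5 + l) = 16*(0*5 + 6) = 16*(0 + 6) = 16*6 = 96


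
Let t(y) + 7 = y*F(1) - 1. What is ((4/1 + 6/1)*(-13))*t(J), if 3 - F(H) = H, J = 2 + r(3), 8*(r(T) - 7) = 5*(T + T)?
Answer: -2275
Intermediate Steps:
r(T) = 7 + 5*T/4 (r(T) = 7 + (5*(T + T))/8 = 7 + (5*(2*T))/8 = 7 + (10*T)/8 = 7 + 5*T/4)
J = 51/4 (J = 2 + (7 + (5/4)*3) = 2 + (7 + 15/4) = 2 + 43/4 = 51/4 ≈ 12.750)
F(H) = 3 - H
t(y) = -8 + 2*y (t(y) = -7 + (y*(3 - 1*1) - 1) = -7 + (y*(3 - 1) - 1) = -7 + (y*2 - 1) = -7 + (2*y - 1) = -7 + (-1 + 2*y) = -8 + 2*y)
((4/1 + 6/1)*(-13))*t(J) = ((4/1 + 6/1)*(-13))*(-8 + 2*(51/4)) = ((4*1 + 6*1)*(-13))*(-8 + 51/2) = ((4 + 6)*(-13))*(35/2) = (10*(-13))*(35/2) = -130*35/2 = -2275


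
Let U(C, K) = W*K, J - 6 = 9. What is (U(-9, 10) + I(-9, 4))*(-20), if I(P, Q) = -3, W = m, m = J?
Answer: -2940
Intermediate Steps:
J = 15 (J = 6 + 9 = 15)
m = 15
W = 15
U(C, K) = 15*K
(U(-9, 10) + I(-9, 4))*(-20) = (15*10 - 3)*(-20) = (150 - 3)*(-20) = 147*(-20) = -2940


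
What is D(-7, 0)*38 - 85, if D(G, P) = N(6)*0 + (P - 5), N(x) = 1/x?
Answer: -275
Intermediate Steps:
D(G, P) = -5 + P (D(G, P) = 0/6 + (P - 5) = (1/6)*0 + (-5 + P) = 0 + (-5 + P) = -5 + P)
D(-7, 0)*38 - 85 = (-5 + 0)*38 - 85 = -5*38 - 85 = -190 - 85 = -275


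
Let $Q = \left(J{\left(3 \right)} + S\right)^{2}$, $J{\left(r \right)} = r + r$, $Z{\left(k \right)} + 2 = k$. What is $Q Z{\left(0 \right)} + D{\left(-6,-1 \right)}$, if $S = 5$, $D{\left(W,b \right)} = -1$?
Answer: $-243$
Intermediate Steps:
$Z{\left(k \right)} = -2 + k$
$J{\left(r \right)} = 2 r$
$Q = 121$ ($Q = \left(2 \cdot 3 + 5\right)^{2} = \left(6 + 5\right)^{2} = 11^{2} = 121$)
$Q Z{\left(0 \right)} + D{\left(-6,-1 \right)} = 121 \left(-2 + 0\right) - 1 = 121 \left(-2\right) - 1 = -242 - 1 = -243$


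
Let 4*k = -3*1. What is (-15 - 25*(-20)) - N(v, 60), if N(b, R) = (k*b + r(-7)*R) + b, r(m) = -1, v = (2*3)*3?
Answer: 1081/2 ≈ 540.50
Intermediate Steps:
k = -¾ (k = (-3*1)/4 = (¼)*(-3) = -¾ ≈ -0.75000)
v = 18 (v = 6*3 = 18)
N(b, R) = -R + b/4 (N(b, R) = (-3*b/4 - R) + b = (-R - 3*b/4) + b = -R + b/4)
(-15 - 25*(-20)) - N(v, 60) = (-15 - 25*(-20)) - (-1*60 + (¼)*18) = (-15 + 500) - (-60 + 9/2) = 485 - 1*(-111/2) = 485 + 111/2 = 1081/2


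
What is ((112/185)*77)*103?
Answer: 888272/185 ≈ 4801.5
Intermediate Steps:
((112/185)*77)*103 = (8624/185)*103 = 888272/185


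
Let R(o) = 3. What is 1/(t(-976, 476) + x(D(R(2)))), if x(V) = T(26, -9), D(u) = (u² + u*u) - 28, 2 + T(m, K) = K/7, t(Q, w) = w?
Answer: 7/3309 ≈ 0.0021154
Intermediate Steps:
T(m, K) = -2 + K/7
D(u) = -28 + 2*u² (D(u) = (u² + u²) - 28 = 2*u² - 28 = -28 + 2*u²)
x(V) = -23/7 (x(V) = -2 + (⅐)*(-9) = -2 - 9/7 = -23/7)
1/(t(-976, 476) + x(D(R(2)))) = 1/(476 - 23/7) = 1/(3309/7) = 7/3309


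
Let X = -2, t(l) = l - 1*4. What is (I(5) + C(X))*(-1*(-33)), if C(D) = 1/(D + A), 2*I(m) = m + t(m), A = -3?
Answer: 462/5 ≈ 92.400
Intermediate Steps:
t(l) = -4 + l (t(l) = l - 4 = -4 + l)
I(m) = -2 + m (I(m) = (m + (-4 + m))/2 = (-4 + 2*m)/2 = -2 + m)
C(D) = 1/(-3 + D) (C(D) = 1/(D - 3) = 1/(-3 + D))
(I(5) + C(X))*(-1*(-33)) = ((-2 + 5) + 1/(-3 - 2))*(-1*(-33)) = (3 + 1/(-5))*33 = (3 - 1/5)*33 = (14/5)*33 = 462/5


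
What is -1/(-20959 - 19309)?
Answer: 1/40268 ≈ 2.4834e-5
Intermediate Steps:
-1/(-20959 - 19309) = -1/(-40268) = -1*(-1/40268) = 1/40268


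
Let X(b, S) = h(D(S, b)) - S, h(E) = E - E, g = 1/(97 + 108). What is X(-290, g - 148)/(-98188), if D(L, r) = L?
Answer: -30339/20128540 ≈ -0.0015073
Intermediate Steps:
g = 1/205 ≈ 0.0048781
h(E) = 0
X(b, S) = -S (X(b, S) = 0 - S = -S)
X(-290, g - 148)/(-98188) = -(1/205 - 148)/(-98188) = -1*(-30339/205)*(-1/98188) = (30339/205)*(-1/98188) = -30339/20128540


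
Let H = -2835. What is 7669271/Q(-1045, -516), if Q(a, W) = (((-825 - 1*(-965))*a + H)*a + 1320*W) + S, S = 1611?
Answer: 7669271/155166566 ≈ 0.049426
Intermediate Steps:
Q(a, W) = 1611 + 1320*W + a*(-2835 + 140*a) (Q(a, W) = (((-825 - 1*(-965))*a - 2835)*a + 1320*W) + 1611 = (((-825 + 965)*a - 2835)*a + 1320*W) + 1611 = ((140*a - 2835)*a + 1320*W) + 1611 = ((-2835 + 140*a)*a + 1320*W) + 1611 = (a*(-2835 + 140*a) + 1320*W) + 1611 = (1320*W + a*(-2835 + 140*a)) + 1611 = 1611 + 1320*W + a*(-2835 + 140*a))
7669271/Q(-1045, -516) = 7669271/(1611 - 2835*(-1045) + 140*(-1045)² + 1320*(-516)) = 7669271/(1611 + 2962575 + 140*1092025 - 681120) = 7669271/(1611 + 2962575 + 152883500 - 681120) = 7669271/155166566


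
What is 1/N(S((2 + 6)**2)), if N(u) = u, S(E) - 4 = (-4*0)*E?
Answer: 1/4 ≈ 0.25000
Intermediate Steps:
S(E) = 4 (S(E) = 4 + (-4*0)*E = 4 + 0*E = 4 + 0 = 4)
1/N(S((2 + 6)**2)) = 1/4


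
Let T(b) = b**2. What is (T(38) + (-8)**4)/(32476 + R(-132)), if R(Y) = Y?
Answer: 1385/8086 ≈ 0.17128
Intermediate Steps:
(T(38) + (-8)**4)/(32476 + R(-132)) = (38**2 + (-8)**4)/(32476 - 132) = (1444 + 4096)/32344 = 5540*(1/32344) = 1385/8086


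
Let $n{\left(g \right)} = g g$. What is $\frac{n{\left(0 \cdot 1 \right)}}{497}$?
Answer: $0$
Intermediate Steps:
$n{\left(g \right)} = g^{2}$
$\frac{n{\left(0 \cdot 1 \right)}}{497} = \frac{\left(0 \cdot 1\right)^{2}}{497} = 0^{2} \cdot \frac{1}{497} = 0 \cdot \frac{1}{497} = 0$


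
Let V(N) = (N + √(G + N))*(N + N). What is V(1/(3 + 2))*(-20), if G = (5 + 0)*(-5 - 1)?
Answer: -8/5 - 8*I*√745/5 ≈ -1.6 - 43.672*I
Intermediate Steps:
G = -30 (G = 5*(-6) = -30)
V(N) = 2*N*(N + √(-30 + N)) (V(N) = (N + √(-30 + N))*(N + N) = (N + √(-30 + N))*(2*N) = 2*N*(N + √(-30 + N)))
V(1/(3 + 2))*(-20) = (2*(1/(3 + 2) + √(-30 + 1/(3 + 2)))/(3 + 2))*(-20) = (2*(1/5 + √(-30 + 1/5))/5)*(-20) = (2*(⅕)*(⅕ + √(-30 + ⅕)))*(-20) = (2*(⅕)*(⅕ + √(-149/5)))*(-20) = (2*(⅕)*(⅕ + I*√745/5))*(-20) = (2/25 + 2*I*√745/25)*(-20) = -8/5 - 8*I*√745/5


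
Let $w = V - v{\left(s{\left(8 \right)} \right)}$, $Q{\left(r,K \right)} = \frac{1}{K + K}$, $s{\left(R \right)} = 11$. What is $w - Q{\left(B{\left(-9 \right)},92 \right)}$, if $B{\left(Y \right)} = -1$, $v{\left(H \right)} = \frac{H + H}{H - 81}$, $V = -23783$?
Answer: $- \frac{153160531}{6440} \approx -23783.0$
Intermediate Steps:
$v{\left(H \right)} = \frac{2 H}{-81 + H}$
$Q{\left(r,K \right)} = \frac{1}{2 K}$
$w = - \frac{832394}{35}$ ($w = -23783 - 2 \cdot 11 \frac{1}{-81 + 11} = -23783 - 2 \cdot 11 \frac{1}{-70} = -23783 - 2 \cdot 11 \left(- \frac{1}{70}\right) = -23783 - - \frac{11}{35} = -23783 + \frac{11}{35} = - \frac{832394}{35} \approx -23783.0$)
$w - Q{\left(B{\left(-9 \right)},92 \right)} = - \frac{832394}{35} - \frac{1}{2 \cdot 92} = - \frac{832394}{35} - \frac{1}{2} \cdot \frac{1}{92} = - \frac{832394}{35} - \frac{1}{184} = - \frac{153160531}{6440}$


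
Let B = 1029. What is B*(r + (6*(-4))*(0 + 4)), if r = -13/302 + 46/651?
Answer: -924549787/9362 ≈ -98756.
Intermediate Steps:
r = 5429/196602 (r = -13*1/302 + 46*(1/651) = -13/302 + 46/651 = 5429/196602 ≈ 0.027614)
B*(r + (6*(-4))*(0 + 4)) = 1029*(5429/196602 + (6*(-4))*(0 + 4)) = 1029*(5429/196602 - 24*4) = 1029*(5429/196602 - 96) = 1029*(-18868363/196602) = -924549787/9362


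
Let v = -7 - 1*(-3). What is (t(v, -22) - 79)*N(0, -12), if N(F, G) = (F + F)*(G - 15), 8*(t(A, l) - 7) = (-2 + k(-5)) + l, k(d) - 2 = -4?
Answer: 0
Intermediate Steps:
k(d) = -2 (k(d) = 2 - 4 = -2)
v = -4 (v = -7 + 3 = -4)
t(A, l) = 13/2 + l/8 (t(A, l) = 7 + ((-2 - 2) + l)/8 = 7 + (-4 + l)/8 = 7 + (-½ + l/8) = 13/2 + l/8)
N(F, G) = 2*F*(-15 + G) (N(F, G) = (2*F)*(-15 + G) = 2*F*(-15 + G))
(t(v, -22) - 79)*N(0, -12) = ((13/2 + (⅛)*(-22)) - 79)*(2*0*(-15 - 12)) = ((13/2 - 11/4) - 79)*(2*0*(-27)) = (15/4 - 79)*0 = -301/4*0 = 0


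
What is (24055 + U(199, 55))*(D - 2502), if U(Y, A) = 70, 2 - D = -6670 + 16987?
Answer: -309210125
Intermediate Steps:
D = -10315 (D = 2 - (-6670 + 16987) = 2 - 1*10317 = 2 - 10317 = -10315)
(24055 + U(199, 55))*(D - 2502) = (24055 + 70)*(-10315 - 2502) = 24125*(-12817) = -309210125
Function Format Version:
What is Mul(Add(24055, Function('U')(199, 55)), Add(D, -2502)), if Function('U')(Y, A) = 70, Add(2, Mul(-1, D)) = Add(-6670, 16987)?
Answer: -309210125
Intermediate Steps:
D = -10315 (D = Add(2, Mul(-1, Add(-6670, 16987))) = Add(2, Mul(-1, 10317)) = Add(2, -10317) = -10315)
Mul(Add(24055, Function('U')(199, 55)), Add(D, -2502)) = Mul(Add(24055, 70), Add(-10315, -2502)) = Mul(24125, -12817) = -309210125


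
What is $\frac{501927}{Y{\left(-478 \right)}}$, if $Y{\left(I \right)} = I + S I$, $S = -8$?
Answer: $\frac{501927}{3346} \approx 150.01$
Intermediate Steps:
$Y{\left(I \right)} = - 7 I$ ($Y{\left(I \right)} = I - 8 I = - 7 I$)
$\frac{501927}{Y{\left(-478 \right)}} = \frac{501927}{\left(-7\right) \left(-478\right)} = \frac{501927}{3346}$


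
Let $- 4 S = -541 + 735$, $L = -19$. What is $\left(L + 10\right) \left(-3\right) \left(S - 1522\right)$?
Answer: $- \frac{84807}{2} \approx -42404.0$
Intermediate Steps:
$S = - \frac{97}{2}$ ($S = - \frac{-541 + 735}{4} = \left(- \frac{1}{4}\right) 194 = - \frac{97}{2} \approx -48.5$)
$\left(L + 10\right) \left(-3\right) \left(S - 1522\right) = \left(-19 + 10\right) \left(-3\right) \left(- \frac{97}{2} - 1522\right) = \left(-9\right) \left(-3\right) \left(- \frac{3141}{2}\right) = 27 \left(- \frac{3141}{2}\right) = - \frac{84807}{2}$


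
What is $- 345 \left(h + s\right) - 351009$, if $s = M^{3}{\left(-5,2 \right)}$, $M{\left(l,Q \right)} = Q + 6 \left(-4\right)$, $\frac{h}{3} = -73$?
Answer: $3398106$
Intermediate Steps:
$h = -219$ ($h = 3 \left(-73\right) = -219$)
$M{\left(l,Q \right)} = -24 + Q$ ($M{\left(l,Q \right)} = Q - 24 = -24 + Q$)
$s = -10648$ ($s = \left(-24 + 2\right)^{3} = \left(-22\right)^{3} = -10648$)
$- 345 \left(h + s\right) - 351009 = - 345 \left(-219 - 10648\right) - 351009 = \left(-345\right) \left(-10867\right) - 351009 = 3749115 - 351009 = 3398106$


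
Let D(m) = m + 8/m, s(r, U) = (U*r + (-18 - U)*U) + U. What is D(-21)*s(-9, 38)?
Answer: 1091968/21 ≈ 51999.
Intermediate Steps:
s(r, U) = U + U*r + U*(-18 - U) (s(r, U) = (U*r + U*(-18 - U)) + U = U + U*r + U*(-18 - U))
D(-21)*s(-9, 38) = (-21 + 8/(-21))*(38*(-17 - 9 - 1*38)) = (-21 + 8*(-1/21))*(38*(-17 - 9 - 38)) = (-21 - 8/21)*(38*(-64)) = -449/21*(-2432) = 1091968/21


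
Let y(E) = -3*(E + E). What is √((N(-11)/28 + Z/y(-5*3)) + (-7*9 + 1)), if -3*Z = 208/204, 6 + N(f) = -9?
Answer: I*√7173535985/10710 ≈ 7.9082*I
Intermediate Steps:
y(E) = -6*E
N(f) = -15 (N(f) = -6 - 9 = -15)
Z = -52/153 (Z = -208/(3*204) = -⅓*52/51 = -52/153 ≈ -0.33987)
√((N(-11)/28 + Z/y(-5*3)) + (-7*9 + 1)) = √((-15/28 - 52/(153*((-(-30)*3)))) + (-7*9 + 1)) = √((-15*1/28 - 52/(153*((-6*(-15))))) + (-63 + 1)) = √((-15/28 - 52/153/90) - 62) = √((-15/28 - 52/153*1/90) - 62) = √((-15/28 - 26/6885) - 62) = √(-104003/192780 - 62) = √(-12056363/192780) = I*√7173535985/10710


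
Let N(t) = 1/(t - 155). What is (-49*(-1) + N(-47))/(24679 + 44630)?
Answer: 3299/4666806 ≈ 0.00070691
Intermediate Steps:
N(t) = 1/(-155 + t)
(-49*(-1) + N(-47))/(24679 + 44630) = (-49*(-1) + 1/(-155 - 47))/(24679 + 44630) = (49 + 1/(-202))/69309 = (49 - 1/202)*(1/69309) = (9897/202)*(1/69309) = 3299/4666806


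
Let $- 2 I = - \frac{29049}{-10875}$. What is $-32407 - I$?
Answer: $- \frac{234941067}{7250} \approx -32406.0$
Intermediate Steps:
$I = - \frac{9683}{7250}$ ($I = - \frac{\left(-29049\right) \frac{1}{-10875}}{2} = - \frac{\left(-29049\right) \left(- \frac{1}{10875}\right)}{2} = \left(- \frac{1}{2}\right) \frac{9683}{3625} = - \frac{9683}{7250} \approx -1.3356$)
$-32407 - I = -32407 - - \frac{9683}{7250} = -32407 + \frac{9683}{7250} = - \frac{234941067}{7250}$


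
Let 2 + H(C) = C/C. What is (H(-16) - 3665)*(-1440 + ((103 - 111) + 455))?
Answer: 3640338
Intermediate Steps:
H(C) = -1 (H(C) = -2 + C/C = -2 + 1 = -1)
(H(-16) - 3665)*(-1440 + ((103 - 111) + 455)) = (-1 - 3665)*(-1440 + ((103 - 111) + 455)) = -3666*(-1440 + (-8 + 455)) = -3666*(-1440 + 447) = -3666*(-993) = 3640338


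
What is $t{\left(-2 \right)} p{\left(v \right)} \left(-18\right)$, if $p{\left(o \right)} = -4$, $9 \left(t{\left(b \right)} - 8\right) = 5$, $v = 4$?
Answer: $616$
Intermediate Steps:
$t{\left(b \right)} = \frac{77}{9}$ ($t{\left(b \right)} = 8 + \frac{1}{9} \cdot 5 = 8 + \frac{5}{9} = \frac{77}{9}$)
$t{\left(-2 \right)} p{\left(v \right)} \left(-18\right) = \frac{77}{9} \left(-4\right) \left(-18\right) = \left(- \frac{308}{9}\right) \left(-18\right) = 616$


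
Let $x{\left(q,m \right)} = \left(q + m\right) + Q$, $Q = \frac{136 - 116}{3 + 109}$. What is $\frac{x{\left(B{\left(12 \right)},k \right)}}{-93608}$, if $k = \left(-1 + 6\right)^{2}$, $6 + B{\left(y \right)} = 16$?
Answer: $- \frac{985}{2621024} \approx -0.00037581$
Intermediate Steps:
$B{\left(y \right)} = 10$ ($B{\left(y \right)} = -6 + 16 = 10$)
$k = 25$ ($k = 5^{2} = 25$)
$Q = \frac{5}{28}$ ($Q = \frac{20}{112} = 20 \cdot \frac{1}{112} = \frac{5}{28} \approx 0.17857$)
$x{\left(q,m \right)} = \frac{5}{28} + m + q$ ($x{\left(q,m \right)} = \left(q + m\right) + \frac{5}{28} = \left(m + q\right) + \frac{5}{28} = \frac{5}{28} + m + q$)
$\frac{x{\left(B{\left(12 \right)},k \right)}}{-93608} = \frac{\frac{5}{28} + 25 + 10}{-93608} = \frac{985}{28} \left(- \frac{1}{93608}\right) = - \frac{985}{2621024}$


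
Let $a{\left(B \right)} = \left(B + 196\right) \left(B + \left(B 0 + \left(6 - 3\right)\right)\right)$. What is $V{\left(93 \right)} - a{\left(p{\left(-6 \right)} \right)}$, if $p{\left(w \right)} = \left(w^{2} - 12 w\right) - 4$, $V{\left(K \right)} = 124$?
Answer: $-31976$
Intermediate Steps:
$p{\left(w \right)} = -4 + w^{2} - 12 w$
$a{\left(B \right)} = \left(3 + B\right) \left(196 + B\right)$ ($a{\left(B \right)} = \left(196 + B\right) \left(B + \left(0 + 3\right)\right) = \left(196 + B\right) \left(B + 3\right) = \left(196 + B\right) \left(3 + B\right) = \left(3 + B\right) \left(196 + B\right)$)
$V{\left(93 \right)} - a{\left(p{\left(-6 \right)} \right)} = 124 - \left(588 + \left(-4 + \left(-6\right)^{2} - -72\right)^{2} + 199 \left(-4 + \left(-6\right)^{2} - -72\right)\right) = 124 - \left(588 + \left(-4 + 36 + 72\right)^{2} + 199 \left(-4 + 36 + 72\right)\right) = 124 - \left(588 + 104^{2} + 199 \cdot 104\right) = 124 - \left(588 + 10816 + 20696\right) = 124 - 32100 = -31976$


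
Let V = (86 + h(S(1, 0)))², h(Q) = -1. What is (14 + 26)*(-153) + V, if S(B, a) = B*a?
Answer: 1105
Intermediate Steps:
V = 7225 (V = (86 - 1)² = 85² = 7225)
(14 + 26)*(-153) + V = (14 + 26)*(-153) + 7225 = 40*(-153) + 7225 = -6120 + 7225 = 1105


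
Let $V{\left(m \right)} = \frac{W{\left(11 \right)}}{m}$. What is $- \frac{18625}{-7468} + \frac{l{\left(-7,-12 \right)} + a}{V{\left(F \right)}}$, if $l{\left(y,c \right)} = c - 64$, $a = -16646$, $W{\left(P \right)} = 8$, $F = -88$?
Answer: $\frac{1373697481}{7468} \approx 1.8394 \cdot 10^{5}$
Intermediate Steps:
$V{\left(m \right)} = \frac{8}{m}$
$l{\left(y,c \right)} = -64 + c$ ($l{\left(y,c \right)} = c - 64 = -64 + c$)
$- \frac{18625}{-7468} + \frac{l{\left(-7,-12 \right)} + a}{V{\left(F \right)}} = - \frac{18625}{-7468} + \frac{\left(-64 - 12\right) - 16646}{8 \frac{1}{-88}} = \left(-18625\right) \left(- \frac{1}{7468}\right) + \frac{-76 - 16646}{8 \left(- \frac{1}{88}\right)} = \frac{18625}{7468} - \frac{16722}{- \frac{1}{11}} = \frac{18625}{7468} - -183942 = \frac{18625}{7468} + 183942 = \frac{1373697481}{7468}$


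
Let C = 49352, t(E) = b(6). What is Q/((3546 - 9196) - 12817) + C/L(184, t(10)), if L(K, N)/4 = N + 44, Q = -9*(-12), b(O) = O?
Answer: 113920223/461675 ≈ 246.75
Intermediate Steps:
t(E) = 6
Q = 108
L(K, N) = 176 + 4*N (L(K, N) = 4*(N + 44) = 4*(44 + N) = 176 + 4*N)
Q/((3546 - 9196) - 12817) + C/L(184, t(10)) = 108/((3546 - 9196) - 12817) + 49352/(176 + 4*6) = 108/(-5650 - 12817) + 49352/(176 + 24) = 108/(-18467) + 49352/200 = 108*(-1/18467) + 49352*(1/200) = -108/18467 + 6169/25 = 113920223/461675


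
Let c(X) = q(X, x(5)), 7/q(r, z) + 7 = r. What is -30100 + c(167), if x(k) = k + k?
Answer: -4815993/160 ≈ -30100.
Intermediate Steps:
x(k) = 2*k
q(r, z) = 7/(-7 + r)
c(X) = 7/(-7 + X)
-30100 + c(167) = -30100 + 7/(-7 + 167) = -30100 + 7/160 = -4815993/160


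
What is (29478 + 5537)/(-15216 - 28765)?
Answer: -35015/43981 ≈ -0.79614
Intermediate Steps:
(29478 + 5537)/(-15216 - 28765) = 35015/(-43981) = 35015*(-1/43981) = -35015/43981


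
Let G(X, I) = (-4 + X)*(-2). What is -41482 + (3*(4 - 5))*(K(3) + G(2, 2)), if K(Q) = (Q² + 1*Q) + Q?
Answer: -41539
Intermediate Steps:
G(X, I) = 8 - 2*X
K(Q) = Q² + 2*Q (K(Q) = (Q² + Q) + Q = (Q + Q²) + Q = Q² + 2*Q)
-41482 + (3*(4 - 5))*(K(3) + G(2, 2)) = -41482 + (3*(4 - 5))*(3*(2 + 3) + (8 - 2*2)) = -41482 + (3*(-1))*(3*5 + (8 - 4)) = -41482 - 3*(15 + 4) = -41482 - 3*19 = -41482 - 57 = -41539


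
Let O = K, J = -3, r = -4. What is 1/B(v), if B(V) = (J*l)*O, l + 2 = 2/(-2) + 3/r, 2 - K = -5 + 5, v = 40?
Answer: 2/45 ≈ 0.044444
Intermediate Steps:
K = 2 (K = 2 - (-5 + 5) = 2 - 1*0 = 2 + 0 = 2)
O = 2
l = -15/4 (l = -2 + (2/(-2) + 3/(-4)) = -2 + (2*(-½) + 3*(-¼)) = -2 + (-1 - ¾) = -2 - 7/4 = -15/4 ≈ -3.7500)
B(V) = 45/2 (B(V) = -3*(-15/4)*2 = (45/4)*2 = 45/2)
1/B(v) = 1/(45/2) = 2/45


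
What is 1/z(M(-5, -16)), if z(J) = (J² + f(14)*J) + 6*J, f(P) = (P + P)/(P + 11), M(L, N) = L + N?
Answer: 25/7287 ≈ 0.0034308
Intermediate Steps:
f(P) = 2*P/(11 + P) (f(P) = (2*P)/(11 + P) = 2*P/(11 + P))
z(J) = J² + 178*J/25 (z(J) = (J² + (2*14/(11 + 14))*J) + 6*J = (J² + (2*14/25)*J) + 6*J = (J² + (2*14*(1/25))*J) + 6*J = (J² + 28*J/25) + 6*J = J² + 178*J/25)
1/z(M(-5, -16)) = 1/((-5 - 16)*(178 + 25*(-5 - 16))/25) = 1/((1/25)*(-21)*(178 + 25*(-21))) = 1/((1/25)*(-21)*(178 - 525)) = 1/((1/25)*(-21)*(-347)) = 1/(7287/25) = 25/7287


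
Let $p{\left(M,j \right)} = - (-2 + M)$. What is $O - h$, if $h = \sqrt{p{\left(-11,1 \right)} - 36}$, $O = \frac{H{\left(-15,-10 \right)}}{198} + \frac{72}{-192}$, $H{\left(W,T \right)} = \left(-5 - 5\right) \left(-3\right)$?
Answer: $- \frac{59}{264} - i \sqrt{23} \approx -0.22348 - 4.7958 i$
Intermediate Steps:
$p{\left(M,j \right)} = 2 - M$
$H{\left(W,T \right)} = 30$ ($H{\left(W,T \right)} = \left(-10\right) \left(-3\right) = 30$)
$O = - \frac{59}{264}$ ($O = \frac{30}{198} + \frac{72}{-192} = 30 \cdot \frac{1}{198} + 72 \left(- \frac{1}{192}\right) = \frac{5}{33} - \frac{3}{8} = - \frac{59}{264} \approx -0.22348$)
$h = i \sqrt{23}$ ($h = \sqrt{\left(2 - -11\right) - 36} = \sqrt{\left(2 + 11\right) - 36} = \sqrt{13 - 36} = \sqrt{-23} = i \sqrt{23} \approx 4.7958 i$)
$O - h = - \frac{59}{264} - i \sqrt{23}$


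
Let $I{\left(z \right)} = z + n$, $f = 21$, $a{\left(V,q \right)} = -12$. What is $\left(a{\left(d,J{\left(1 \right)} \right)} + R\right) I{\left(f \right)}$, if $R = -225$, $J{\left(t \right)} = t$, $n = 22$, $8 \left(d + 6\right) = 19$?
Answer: $-10191$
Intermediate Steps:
$d = - \frac{29}{8}$ ($d = -6 + \frac{1}{8} \cdot 19 = -6 + \frac{19}{8} = - \frac{29}{8} \approx -3.625$)
$I{\left(z \right)} = 22 + z$ ($I{\left(z \right)} = z + 22 = 22 + z$)
$\left(a{\left(d,J{\left(1 \right)} \right)} + R\right) I{\left(f \right)} = \left(-12 - 225\right) \left(22 + 21\right) = \left(-237\right) 43 = -10191$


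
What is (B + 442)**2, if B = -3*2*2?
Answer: 184900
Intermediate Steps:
B = -12 (B = -6*2 = -12)
(B + 442)**2 = (-12 + 442)**2 = 430**2 = 184900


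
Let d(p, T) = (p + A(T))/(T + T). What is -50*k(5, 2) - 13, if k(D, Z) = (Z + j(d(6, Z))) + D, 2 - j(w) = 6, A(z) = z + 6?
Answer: -163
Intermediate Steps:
A(z) = 6 + z
d(p, T) = (6 + T + p)/(2*T) (d(p, T) = (p + (6 + T))/(T + T) = (6 + T + p)/((2*T)) = (6 + T + p)*(1/(2*T)) = (6 + T + p)/(2*T))
j(w) = -4 (j(w) = 2 - 1*6 = 2 - 6 = -4)
k(D, Z) = -4 + D + Z (k(D, Z) = (Z - 4) + D = (-4 + Z) + D = -4 + D + Z)
-50*k(5, 2) - 13 = -50*(-4 + 5 + 2) - 13 = -50*3 - 13 = -150 - 13 = -163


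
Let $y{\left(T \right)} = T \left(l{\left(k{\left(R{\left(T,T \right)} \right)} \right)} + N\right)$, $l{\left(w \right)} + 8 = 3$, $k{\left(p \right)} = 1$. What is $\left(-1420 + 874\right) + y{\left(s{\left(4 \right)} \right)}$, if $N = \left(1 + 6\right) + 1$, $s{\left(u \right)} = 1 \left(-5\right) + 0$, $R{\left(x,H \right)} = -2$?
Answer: $-561$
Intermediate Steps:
$l{\left(w \right)} = -5$ ($l{\left(w \right)} = -8 + 3 = -5$)
$s{\left(u \right)} = -5$ ($s{\left(u \right)} = -5 + 0 = -5$)
$N = 8$ ($N = 7 + 1 = 8$)
$y{\left(T \right)} = 3 T$ ($y{\left(T \right)} = T \left(-5 + 8\right) = T 3 = 3 T$)
$\left(-1420 + 874\right) + y{\left(s{\left(4 \right)} \right)} = \left(-1420 + 874\right) + 3 \left(-5\right) = -546 - 15 = -561$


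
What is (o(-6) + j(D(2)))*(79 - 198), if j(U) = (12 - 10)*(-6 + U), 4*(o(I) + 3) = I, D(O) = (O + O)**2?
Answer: -3689/2 ≈ -1844.5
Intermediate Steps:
D(O) = 4*O**2 (D(O) = (2*O)**2 = 4*O**2)
o(I) = -3 + I/4
j(U) = -12 + 2*U (j(U) = 2*(-6 + U) = -12 + 2*U)
(o(-6) + j(D(2)))*(79 - 198) = ((-3 + (1/4)*(-6)) + (-12 + 2*(4*2**2)))*(79 - 198) = ((-3 - 3/2) + (-12 + 2*(4*4)))*(-119) = (-9/2 + (-12 + 2*16))*(-119) = (-9/2 + (-12 + 32))*(-119) = (-9/2 + 20)*(-119) = (31/2)*(-119) = -3689/2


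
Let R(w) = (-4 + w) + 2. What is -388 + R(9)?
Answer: -381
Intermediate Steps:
R(w) = -2 + w
-388 + R(9) = -388 + (-2 + 9) = -388 + 7 = -381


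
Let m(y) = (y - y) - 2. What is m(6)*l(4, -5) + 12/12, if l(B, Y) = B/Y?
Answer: 13/5 ≈ 2.6000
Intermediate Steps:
m(y) = -2 (m(y) = 0 - 2 = -2)
m(6)*l(4, -5) + 12/12 = -8/(-5) + 12/12 = -8*(-1)/5 + 12*(1/12) = -2*(-⅘) + 1 = 8/5 + 1 = 13/5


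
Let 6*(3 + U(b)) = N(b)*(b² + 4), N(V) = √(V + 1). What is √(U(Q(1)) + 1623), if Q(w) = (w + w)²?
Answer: √(14580 + 30*√5)/3 ≈ 40.342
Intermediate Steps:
N(V) = √(1 + V)
Q(w) = 4*w² (Q(w) = (2*w)² = 4*w²)
U(b) = -3 + √(1 + b)*(4 + b²)/6 (U(b) = -3 + (√(1 + b)*(b² + 4))/6 = -3 + (√(1 + b)*(4 + b²))/6 = -3 + √(1 + b)*(4 + b²)/6)
√(U(Q(1)) + 1623) = √((-3 + 2*√(1 + 4*1²)/3 + (4*1²)²*√(1 + 4*1²)/6) + 1623) = √((-3 + 2*√(1 + 4*1)/3 + (4*1)²*√(1 + 4*1)/6) + 1623) = √((-3 + 2*√(1 + 4)/3 + (⅙)*4²*√(1 + 4)) + 1623) = √((-3 + 2*√5/3 + (⅙)*16*√5) + 1623) = √((-3 + 2*√5/3 + 8*√5/3) + 1623) = √((-3 + 10*√5/3) + 1623) = √(1620 + 10*√5/3)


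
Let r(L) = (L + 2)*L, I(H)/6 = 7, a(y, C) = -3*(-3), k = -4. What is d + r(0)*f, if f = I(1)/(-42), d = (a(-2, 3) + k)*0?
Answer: 0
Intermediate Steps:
a(y, C) = 9
I(H) = 42 (I(H) = 6*7 = 42)
r(L) = L*(2 + L) (r(L) = (2 + L)*L = L*(2 + L))
d = 0 (d = (9 - 4)*0 = 5*0 = 0)
f = -1 (f = 42/(-42) = 42*(-1/42) = -1)
d + r(0)*f = 0 + (0*(2 + 0))*(-1) = 0 + (0*2)*(-1) = 0 + 0*(-1) = 0 + 0 = 0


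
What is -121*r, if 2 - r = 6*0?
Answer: -242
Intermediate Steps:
r = 2 (r = 2 - 6*0 = 2 - 1*0 = 2 + 0 = 2)
-121*r = -121*2 = -242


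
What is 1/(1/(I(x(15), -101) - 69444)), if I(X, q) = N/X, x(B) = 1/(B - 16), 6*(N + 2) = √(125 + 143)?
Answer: -69442 - √67/3 ≈ -69445.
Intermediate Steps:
N = -2 + √67/3 (N = -2 + √(125 + 143)/6 = -2 + √268/6 = -2 + (2*√67)/6 = -2 + √67/3 ≈ 0.72845)
x(B) = 1/(-16 + B)
I(X, q) = (-2 + √67/3)/X
1/(1/(I(x(15), -101) - 69444)) = 1/(1/((-6 + √67)/(3*(1/(-16 + 15))) - 69444)) = 1/(1/((-6 + √67)/(3*(1/(-1))) - 69444)) = 1/(1/((⅓)*(-6 + √67)/(-1) - 69444)) = 1/(1/((⅓)*(-1)*(-6 + √67) - 69444)) = 1/(1/((2 - √67/3) - 69444)) = 1/(1/(-69442 - √67/3)) = -69442 - √67/3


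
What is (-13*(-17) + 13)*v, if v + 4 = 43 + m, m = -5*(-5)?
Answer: 14976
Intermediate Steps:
m = 25
v = 64 (v = -4 + (43 + 25) = -4 + 68 = 64)
(-13*(-17) + 13)*v = (-13*(-17) + 13)*64 = (221 + 13)*64 = 234*64 = 14976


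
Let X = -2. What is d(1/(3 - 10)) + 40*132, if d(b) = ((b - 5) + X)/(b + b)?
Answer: 5305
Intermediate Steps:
d(b) = (-7 + b)/(2*b) (d(b) = ((b - 5) - 2)/(b + b) = ((-5 + b) - 2)/((2*b)) = (-7 + b)*(1/(2*b)) = (-7 + b)/(2*b))
d(1/(3 - 10)) + 40*132 = (-7 + 1/(3 - 10))/(2*(1/(3 - 10))) + 40*132 = (-7 + 1/(-7))/(2*(1/(-7))) + 5280 = (-7 - ⅐)/(2*(-⅐)) + 5280 = (½)*(-7)*(-50/7) + 5280 = 25 + 5280 = 5305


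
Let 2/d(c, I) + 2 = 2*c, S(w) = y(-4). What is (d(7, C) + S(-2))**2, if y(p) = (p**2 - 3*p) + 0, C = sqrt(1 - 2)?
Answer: 28561/36 ≈ 793.36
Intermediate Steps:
C = I (C = sqrt(-1) = I ≈ 1.0*I)
y(p) = p**2 - 3*p
S(w) = 28 (S(w) = -4*(-3 - 4) = -4*(-7) = 28)
d(c, I) = 2/(-2 + 2*c)
(d(7, C) + S(-2))**2 = (1/(-1 + 7) + 28)**2 = (1/6 + 28)**2 = (169/6)**2 = 28561/36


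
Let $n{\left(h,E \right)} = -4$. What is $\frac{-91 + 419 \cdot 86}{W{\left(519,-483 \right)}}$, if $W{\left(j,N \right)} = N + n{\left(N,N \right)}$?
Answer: $- \frac{35943}{487} \approx -73.805$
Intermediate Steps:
$W{\left(j,N \right)} = -4 + N$ ($W{\left(j,N \right)} = N - 4 = -4 + N$)
$\frac{-91 + 419 \cdot 86}{W{\left(519,-483 \right)}} = \frac{-91 + 419 \cdot 86}{-4 - 483} = \frac{-91 + 36034}{-487} = 35943 \left(- \frac{1}{487}\right) = - \frac{35943}{487}$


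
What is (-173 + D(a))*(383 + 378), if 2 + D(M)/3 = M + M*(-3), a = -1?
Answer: -131653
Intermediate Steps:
D(M) = -6 - 6*M (D(M) = -6 + 3*(M + M*(-3)) = -6 + 3*(M - 3*M) = -6 + 3*(-2*M) = -6 - 6*M)
(-173 + D(a))*(383 + 378) = (-173 + (-6 - 6*(-1)))*(383 + 378) = (-173 + (-6 + 6))*761 = (-173 + 0)*761 = -173*761 = -131653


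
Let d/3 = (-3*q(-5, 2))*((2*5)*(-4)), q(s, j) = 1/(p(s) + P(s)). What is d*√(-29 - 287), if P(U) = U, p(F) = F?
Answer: -72*I*√79 ≈ -639.95*I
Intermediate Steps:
q(s, j) = 1/(2*s) (q(s, j) = 1/(s + s) = 1/(2*s))
d = -36 (d = 3*((-3/(2*(-5)))*((2*5)*(-4))) = 3*((-3*(-1)/(2*5))*(10*(-4))) = 3*(-3*(-⅒)*(-40)) = 3*((3/10)*(-40)) = 3*(-12) = -36)
d*√(-29 - 287) = -36*√(-29 - 287) = -72*I*√79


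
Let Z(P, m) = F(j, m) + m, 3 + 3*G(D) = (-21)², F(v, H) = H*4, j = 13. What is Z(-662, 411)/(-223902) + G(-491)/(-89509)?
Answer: -10315747/954344958 ≈ -0.010809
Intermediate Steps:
F(v, H) = 4*H
G(D) = 146 (G(D) = -1 + (⅓)*(-21)² = -1 + (⅓)*441 = -1 + 147 = 146)
Z(P, m) = 5*m (Z(P, m) = 4*m + m = 5*m)
Z(-662, 411)/(-223902) + G(-491)/(-89509) = (5*411)/(-223902) + 146/(-89509) = 2055*(-1/223902) + 146*(-1/89509) = -685/74634 - 146/89509 = -10315747/954344958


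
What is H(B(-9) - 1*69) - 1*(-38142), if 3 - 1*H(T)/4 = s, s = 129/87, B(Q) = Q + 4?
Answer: 1106294/29 ≈ 38148.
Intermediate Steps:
B(Q) = 4 + Q
s = 43/29 (s = 129*(1/87) = 43/29 ≈ 1.4828)
H(T) = 176/29 (H(T) = 12 - 4*43/29 = 12 - 172/29 = 176/29)
H(B(-9) - 1*69) - 1*(-38142) = 176/29 - 1*(-38142) = 176/29 + 38142 = 1106294/29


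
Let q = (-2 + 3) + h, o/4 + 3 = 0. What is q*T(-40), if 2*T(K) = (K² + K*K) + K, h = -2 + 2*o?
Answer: -39500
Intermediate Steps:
o = -12 (o = -12 + 4*0 = -12 + 0 = -12)
h = -26 (h = -2 + 2*(-12) = -2 - 24 = -26)
T(K) = K² + K/2 (T(K) = ((K² + K*K) + K)/2 = ((K² + K²) + K)/2 = (2*K² + K)/2 = (K + 2*K²)/2 = K² + K/2)
q = -25 (q = (-2 + 3) - 26 = 1 - 26 = -25)
q*T(-40) = -(-1000)*(½ - 40) = -(-1000)*(-79)/2 = -25*1580 = -39500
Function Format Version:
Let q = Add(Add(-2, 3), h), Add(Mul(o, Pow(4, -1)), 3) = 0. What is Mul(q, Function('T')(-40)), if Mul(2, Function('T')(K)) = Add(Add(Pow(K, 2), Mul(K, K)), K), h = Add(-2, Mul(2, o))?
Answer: -39500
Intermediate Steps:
o = -12 (o = Add(-12, Mul(4, 0)) = Add(-12, 0) = -12)
h = -26 (h = Add(-2, Mul(2, -12)) = Add(-2, -24) = -26)
Function('T')(K) = Add(Pow(K, 2), Mul(Rational(1, 2), K)) (Function('T')(K) = Mul(Rational(1, 2), Add(Add(Pow(K, 2), Mul(K, K)), K)) = Mul(Rational(1, 2), Add(Add(Pow(K, 2), Pow(K, 2)), K)) = Mul(Rational(1, 2), Add(Mul(2, Pow(K, 2)), K)) = Mul(Rational(1, 2), Add(K, Mul(2, Pow(K, 2)))) = Add(Pow(K, 2), Mul(Rational(1, 2), K)))
q = -25 (q = Add(Add(-2, 3), -26) = Add(1, -26) = -25)
Mul(q, Function('T')(-40)) = Mul(-25, Mul(-40, Add(Rational(1, 2), -40))) = Mul(-25, Mul(-40, Rational(-79, 2))) = Mul(-25, 1580) = -39500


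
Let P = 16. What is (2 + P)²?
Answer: 324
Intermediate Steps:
(2 + P)² = (2 + 16)² = 18² = 324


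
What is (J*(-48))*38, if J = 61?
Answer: -111264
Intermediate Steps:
(J*(-48))*38 = (61*(-48))*38 = -2928*38 = -111264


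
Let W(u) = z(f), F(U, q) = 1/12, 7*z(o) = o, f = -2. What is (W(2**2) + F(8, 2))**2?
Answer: 289/7056 ≈ 0.040958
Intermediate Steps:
z(o) = o/7
F(U, q) = 1/12
W(u) = -2/7 (W(u) = (1/7)*(-2) = -2/7)
(W(2**2) + F(8, 2))**2 = (-2/7 + 1/12)**2 = (-17/84)**2 = 289/7056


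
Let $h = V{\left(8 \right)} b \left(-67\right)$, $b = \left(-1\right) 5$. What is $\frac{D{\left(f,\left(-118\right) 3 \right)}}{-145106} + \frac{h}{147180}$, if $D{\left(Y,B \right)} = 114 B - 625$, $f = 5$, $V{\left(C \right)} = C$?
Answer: $\frac{321023383}{1067835054} \approx 0.30063$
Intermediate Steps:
$b = -5$
$h = 2680$ ($h = 8 \left(-5\right) \left(-67\right) = \left(-40\right) \left(-67\right) = 2680$)
$D{\left(Y,B \right)} = -625 + 114 B$
$\frac{D{\left(f,\left(-118\right) 3 \right)}}{-145106} + \frac{h}{147180} = \frac{-625 + 114 \left(\left(-118\right) 3\right)}{-145106} + \frac{2680}{147180} = \left(-625 + 114 \left(-354\right)\right) \left(- \frac{1}{145106}\right) + 2680 \cdot \frac{1}{147180} = \left(-625 - 40356\right) \left(- \frac{1}{145106}\right) + \frac{134}{7359} = \left(-40981\right) \left(- \frac{1}{145106}\right) + \frac{134}{7359} = \frac{40981}{145106} + \frac{134}{7359} = \frac{321023383}{1067835054}$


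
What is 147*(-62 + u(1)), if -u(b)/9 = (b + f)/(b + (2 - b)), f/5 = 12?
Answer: -98931/2 ≈ -49466.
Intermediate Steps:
f = 60 (f = 5*12 = 60)
u(b) = -270 - 9*b/2 (u(b) = -9*(b + 60)/(b + (2 - b)) = -9*(60 + b)/2 = -9*(30 + b/2) = -270 - 9*b/2)
147*(-62 + u(1)) = 147*(-62 + (-270 - 9/2*1)) = 147*(-62 + (-270 - 9/2)) = 147*(-62 - 549/2) = 147*(-673/2) = -98931/2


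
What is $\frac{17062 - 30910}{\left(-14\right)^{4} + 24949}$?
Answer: $- \frac{13848}{63365} \approx -0.21854$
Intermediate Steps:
$\frac{17062 - 30910}{\left(-14\right)^{4} + 24949} = - \frac{13848}{38416 + 24949} = - \frac{13848}{63365}$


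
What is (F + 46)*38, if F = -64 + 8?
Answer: -380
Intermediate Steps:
F = -56
(F + 46)*38 = (-56 + 46)*38 = -10*38 = -380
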